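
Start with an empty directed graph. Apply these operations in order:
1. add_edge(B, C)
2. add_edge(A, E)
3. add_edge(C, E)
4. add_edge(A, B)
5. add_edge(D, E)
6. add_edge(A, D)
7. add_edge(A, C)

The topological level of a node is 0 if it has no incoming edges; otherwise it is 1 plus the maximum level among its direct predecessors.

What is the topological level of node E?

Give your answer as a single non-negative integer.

Op 1: add_edge(B, C). Edges now: 1
Op 2: add_edge(A, E). Edges now: 2
Op 3: add_edge(C, E). Edges now: 3
Op 4: add_edge(A, B). Edges now: 4
Op 5: add_edge(D, E). Edges now: 5
Op 6: add_edge(A, D). Edges now: 6
Op 7: add_edge(A, C). Edges now: 7
Compute levels (Kahn BFS):
  sources (in-degree 0): A
  process A: level=0
    A->B: in-degree(B)=0, level(B)=1, enqueue
    A->C: in-degree(C)=1, level(C)>=1
    A->D: in-degree(D)=0, level(D)=1, enqueue
    A->E: in-degree(E)=2, level(E)>=1
  process B: level=1
    B->C: in-degree(C)=0, level(C)=2, enqueue
  process D: level=1
    D->E: in-degree(E)=1, level(E)>=2
  process C: level=2
    C->E: in-degree(E)=0, level(E)=3, enqueue
  process E: level=3
All levels: A:0, B:1, C:2, D:1, E:3
level(E) = 3

Answer: 3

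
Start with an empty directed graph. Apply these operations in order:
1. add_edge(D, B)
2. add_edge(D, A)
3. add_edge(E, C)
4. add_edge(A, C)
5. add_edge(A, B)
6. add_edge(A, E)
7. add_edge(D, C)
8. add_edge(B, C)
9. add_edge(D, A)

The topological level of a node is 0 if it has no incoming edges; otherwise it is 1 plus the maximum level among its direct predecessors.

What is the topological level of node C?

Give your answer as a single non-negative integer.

Answer: 3

Derivation:
Op 1: add_edge(D, B). Edges now: 1
Op 2: add_edge(D, A). Edges now: 2
Op 3: add_edge(E, C). Edges now: 3
Op 4: add_edge(A, C). Edges now: 4
Op 5: add_edge(A, B). Edges now: 5
Op 6: add_edge(A, E). Edges now: 6
Op 7: add_edge(D, C). Edges now: 7
Op 8: add_edge(B, C). Edges now: 8
Op 9: add_edge(D, A) (duplicate, no change). Edges now: 8
Compute levels (Kahn BFS):
  sources (in-degree 0): D
  process D: level=0
    D->A: in-degree(A)=0, level(A)=1, enqueue
    D->B: in-degree(B)=1, level(B)>=1
    D->C: in-degree(C)=3, level(C)>=1
  process A: level=1
    A->B: in-degree(B)=0, level(B)=2, enqueue
    A->C: in-degree(C)=2, level(C)>=2
    A->E: in-degree(E)=0, level(E)=2, enqueue
  process B: level=2
    B->C: in-degree(C)=1, level(C)>=3
  process E: level=2
    E->C: in-degree(C)=0, level(C)=3, enqueue
  process C: level=3
All levels: A:1, B:2, C:3, D:0, E:2
level(C) = 3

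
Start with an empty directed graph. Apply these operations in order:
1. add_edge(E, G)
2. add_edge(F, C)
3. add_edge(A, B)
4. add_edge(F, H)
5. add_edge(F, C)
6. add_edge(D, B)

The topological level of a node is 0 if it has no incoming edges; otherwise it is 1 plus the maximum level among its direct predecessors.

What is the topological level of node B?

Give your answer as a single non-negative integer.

Answer: 1

Derivation:
Op 1: add_edge(E, G). Edges now: 1
Op 2: add_edge(F, C). Edges now: 2
Op 3: add_edge(A, B). Edges now: 3
Op 4: add_edge(F, H). Edges now: 4
Op 5: add_edge(F, C) (duplicate, no change). Edges now: 4
Op 6: add_edge(D, B). Edges now: 5
Compute levels (Kahn BFS):
  sources (in-degree 0): A, D, E, F
  process A: level=0
    A->B: in-degree(B)=1, level(B)>=1
  process D: level=0
    D->B: in-degree(B)=0, level(B)=1, enqueue
  process E: level=0
    E->G: in-degree(G)=0, level(G)=1, enqueue
  process F: level=0
    F->C: in-degree(C)=0, level(C)=1, enqueue
    F->H: in-degree(H)=0, level(H)=1, enqueue
  process B: level=1
  process G: level=1
  process C: level=1
  process H: level=1
All levels: A:0, B:1, C:1, D:0, E:0, F:0, G:1, H:1
level(B) = 1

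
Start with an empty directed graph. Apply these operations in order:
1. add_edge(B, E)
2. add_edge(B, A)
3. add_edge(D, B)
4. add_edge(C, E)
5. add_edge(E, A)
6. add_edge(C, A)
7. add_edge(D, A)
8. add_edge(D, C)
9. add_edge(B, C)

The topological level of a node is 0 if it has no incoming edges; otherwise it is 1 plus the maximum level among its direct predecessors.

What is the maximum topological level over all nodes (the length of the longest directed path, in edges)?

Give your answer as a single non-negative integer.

Op 1: add_edge(B, E). Edges now: 1
Op 2: add_edge(B, A). Edges now: 2
Op 3: add_edge(D, B). Edges now: 3
Op 4: add_edge(C, E). Edges now: 4
Op 5: add_edge(E, A). Edges now: 5
Op 6: add_edge(C, A). Edges now: 6
Op 7: add_edge(D, A). Edges now: 7
Op 8: add_edge(D, C). Edges now: 8
Op 9: add_edge(B, C). Edges now: 9
Compute levels (Kahn BFS):
  sources (in-degree 0): D
  process D: level=0
    D->A: in-degree(A)=3, level(A)>=1
    D->B: in-degree(B)=0, level(B)=1, enqueue
    D->C: in-degree(C)=1, level(C)>=1
  process B: level=1
    B->A: in-degree(A)=2, level(A)>=2
    B->C: in-degree(C)=0, level(C)=2, enqueue
    B->E: in-degree(E)=1, level(E)>=2
  process C: level=2
    C->A: in-degree(A)=1, level(A)>=3
    C->E: in-degree(E)=0, level(E)=3, enqueue
  process E: level=3
    E->A: in-degree(A)=0, level(A)=4, enqueue
  process A: level=4
All levels: A:4, B:1, C:2, D:0, E:3
max level = 4

Answer: 4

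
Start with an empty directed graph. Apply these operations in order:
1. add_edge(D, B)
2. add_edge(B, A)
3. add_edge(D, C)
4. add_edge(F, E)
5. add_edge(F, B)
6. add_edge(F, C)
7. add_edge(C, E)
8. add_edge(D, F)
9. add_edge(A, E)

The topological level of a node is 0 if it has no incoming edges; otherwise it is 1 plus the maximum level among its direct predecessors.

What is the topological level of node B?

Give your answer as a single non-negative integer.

Op 1: add_edge(D, B). Edges now: 1
Op 2: add_edge(B, A). Edges now: 2
Op 3: add_edge(D, C). Edges now: 3
Op 4: add_edge(F, E). Edges now: 4
Op 5: add_edge(F, B). Edges now: 5
Op 6: add_edge(F, C). Edges now: 6
Op 7: add_edge(C, E). Edges now: 7
Op 8: add_edge(D, F). Edges now: 8
Op 9: add_edge(A, E). Edges now: 9
Compute levels (Kahn BFS):
  sources (in-degree 0): D
  process D: level=0
    D->B: in-degree(B)=1, level(B)>=1
    D->C: in-degree(C)=1, level(C)>=1
    D->F: in-degree(F)=0, level(F)=1, enqueue
  process F: level=1
    F->B: in-degree(B)=0, level(B)=2, enqueue
    F->C: in-degree(C)=0, level(C)=2, enqueue
    F->E: in-degree(E)=2, level(E)>=2
  process B: level=2
    B->A: in-degree(A)=0, level(A)=3, enqueue
  process C: level=2
    C->E: in-degree(E)=1, level(E)>=3
  process A: level=3
    A->E: in-degree(E)=0, level(E)=4, enqueue
  process E: level=4
All levels: A:3, B:2, C:2, D:0, E:4, F:1
level(B) = 2

Answer: 2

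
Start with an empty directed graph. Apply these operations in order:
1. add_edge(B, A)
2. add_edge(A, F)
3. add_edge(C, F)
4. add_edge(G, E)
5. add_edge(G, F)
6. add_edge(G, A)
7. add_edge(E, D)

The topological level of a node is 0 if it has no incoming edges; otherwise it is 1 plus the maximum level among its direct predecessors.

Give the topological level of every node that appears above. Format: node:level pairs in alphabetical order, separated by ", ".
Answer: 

Op 1: add_edge(B, A). Edges now: 1
Op 2: add_edge(A, F). Edges now: 2
Op 3: add_edge(C, F). Edges now: 3
Op 4: add_edge(G, E). Edges now: 4
Op 5: add_edge(G, F). Edges now: 5
Op 6: add_edge(G, A). Edges now: 6
Op 7: add_edge(E, D). Edges now: 7
Compute levels (Kahn BFS):
  sources (in-degree 0): B, C, G
  process B: level=0
    B->A: in-degree(A)=1, level(A)>=1
  process C: level=0
    C->F: in-degree(F)=2, level(F)>=1
  process G: level=0
    G->A: in-degree(A)=0, level(A)=1, enqueue
    G->E: in-degree(E)=0, level(E)=1, enqueue
    G->F: in-degree(F)=1, level(F)>=1
  process A: level=1
    A->F: in-degree(F)=0, level(F)=2, enqueue
  process E: level=1
    E->D: in-degree(D)=0, level(D)=2, enqueue
  process F: level=2
  process D: level=2
All levels: A:1, B:0, C:0, D:2, E:1, F:2, G:0

Answer: A:1, B:0, C:0, D:2, E:1, F:2, G:0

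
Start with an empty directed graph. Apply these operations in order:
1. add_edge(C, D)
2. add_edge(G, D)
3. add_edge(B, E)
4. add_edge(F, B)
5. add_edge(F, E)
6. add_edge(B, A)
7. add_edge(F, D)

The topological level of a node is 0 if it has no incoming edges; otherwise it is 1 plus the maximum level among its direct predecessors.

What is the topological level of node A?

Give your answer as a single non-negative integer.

Op 1: add_edge(C, D). Edges now: 1
Op 2: add_edge(G, D). Edges now: 2
Op 3: add_edge(B, E). Edges now: 3
Op 4: add_edge(F, B). Edges now: 4
Op 5: add_edge(F, E). Edges now: 5
Op 6: add_edge(B, A). Edges now: 6
Op 7: add_edge(F, D). Edges now: 7
Compute levels (Kahn BFS):
  sources (in-degree 0): C, F, G
  process C: level=0
    C->D: in-degree(D)=2, level(D)>=1
  process F: level=0
    F->B: in-degree(B)=0, level(B)=1, enqueue
    F->D: in-degree(D)=1, level(D)>=1
    F->E: in-degree(E)=1, level(E)>=1
  process G: level=0
    G->D: in-degree(D)=0, level(D)=1, enqueue
  process B: level=1
    B->A: in-degree(A)=0, level(A)=2, enqueue
    B->E: in-degree(E)=0, level(E)=2, enqueue
  process D: level=1
  process A: level=2
  process E: level=2
All levels: A:2, B:1, C:0, D:1, E:2, F:0, G:0
level(A) = 2

Answer: 2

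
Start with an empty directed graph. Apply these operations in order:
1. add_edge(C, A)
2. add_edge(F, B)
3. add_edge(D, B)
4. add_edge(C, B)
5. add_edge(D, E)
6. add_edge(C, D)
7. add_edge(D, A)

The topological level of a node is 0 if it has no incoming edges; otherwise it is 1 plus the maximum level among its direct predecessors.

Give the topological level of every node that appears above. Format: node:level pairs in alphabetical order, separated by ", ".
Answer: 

Answer: A:2, B:2, C:0, D:1, E:2, F:0

Derivation:
Op 1: add_edge(C, A). Edges now: 1
Op 2: add_edge(F, B). Edges now: 2
Op 3: add_edge(D, B). Edges now: 3
Op 4: add_edge(C, B). Edges now: 4
Op 5: add_edge(D, E). Edges now: 5
Op 6: add_edge(C, D). Edges now: 6
Op 7: add_edge(D, A). Edges now: 7
Compute levels (Kahn BFS):
  sources (in-degree 0): C, F
  process C: level=0
    C->A: in-degree(A)=1, level(A)>=1
    C->B: in-degree(B)=2, level(B)>=1
    C->D: in-degree(D)=0, level(D)=1, enqueue
  process F: level=0
    F->B: in-degree(B)=1, level(B)>=1
  process D: level=1
    D->A: in-degree(A)=0, level(A)=2, enqueue
    D->B: in-degree(B)=0, level(B)=2, enqueue
    D->E: in-degree(E)=0, level(E)=2, enqueue
  process A: level=2
  process B: level=2
  process E: level=2
All levels: A:2, B:2, C:0, D:1, E:2, F:0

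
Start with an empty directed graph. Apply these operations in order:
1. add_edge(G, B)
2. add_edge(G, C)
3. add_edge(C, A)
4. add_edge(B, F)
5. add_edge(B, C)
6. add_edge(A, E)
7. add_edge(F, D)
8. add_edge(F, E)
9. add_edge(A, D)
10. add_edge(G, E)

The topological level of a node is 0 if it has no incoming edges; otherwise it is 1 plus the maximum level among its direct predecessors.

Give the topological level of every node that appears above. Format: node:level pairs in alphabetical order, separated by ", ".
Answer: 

Op 1: add_edge(G, B). Edges now: 1
Op 2: add_edge(G, C). Edges now: 2
Op 3: add_edge(C, A). Edges now: 3
Op 4: add_edge(B, F). Edges now: 4
Op 5: add_edge(B, C). Edges now: 5
Op 6: add_edge(A, E). Edges now: 6
Op 7: add_edge(F, D). Edges now: 7
Op 8: add_edge(F, E). Edges now: 8
Op 9: add_edge(A, D). Edges now: 9
Op 10: add_edge(G, E). Edges now: 10
Compute levels (Kahn BFS):
  sources (in-degree 0): G
  process G: level=0
    G->B: in-degree(B)=0, level(B)=1, enqueue
    G->C: in-degree(C)=1, level(C)>=1
    G->E: in-degree(E)=2, level(E)>=1
  process B: level=1
    B->C: in-degree(C)=0, level(C)=2, enqueue
    B->F: in-degree(F)=0, level(F)=2, enqueue
  process C: level=2
    C->A: in-degree(A)=0, level(A)=3, enqueue
  process F: level=2
    F->D: in-degree(D)=1, level(D)>=3
    F->E: in-degree(E)=1, level(E)>=3
  process A: level=3
    A->D: in-degree(D)=0, level(D)=4, enqueue
    A->E: in-degree(E)=0, level(E)=4, enqueue
  process D: level=4
  process E: level=4
All levels: A:3, B:1, C:2, D:4, E:4, F:2, G:0

Answer: A:3, B:1, C:2, D:4, E:4, F:2, G:0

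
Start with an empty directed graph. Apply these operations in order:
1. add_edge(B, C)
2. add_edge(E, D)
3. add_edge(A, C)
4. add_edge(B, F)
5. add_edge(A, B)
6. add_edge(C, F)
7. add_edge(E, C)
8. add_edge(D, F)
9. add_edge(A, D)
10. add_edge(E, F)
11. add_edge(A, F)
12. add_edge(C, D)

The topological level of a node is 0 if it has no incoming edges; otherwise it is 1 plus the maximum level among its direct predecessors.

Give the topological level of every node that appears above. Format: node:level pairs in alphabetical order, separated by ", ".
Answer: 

Answer: A:0, B:1, C:2, D:3, E:0, F:4

Derivation:
Op 1: add_edge(B, C). Edges now: 1
Op 2: add_edge(E, D). Edges now: 2
Op 3: add_edge(A, C). Edges now: 3
Op 4: add_edge(B, F). Edges now: 4
Op 5: add_edge(A, B). Edges now: 5
Op 6: add_edge(C, F). Edges now: 6
Op 7: add_edge(E, C). Edges now: 7
Op 8: add_edge(D, F). Edges now: 8
Op 9: add_edge(A, D). Edges now: 9
Op 10: add_edge(E, F). Edges now: 10
Op 11: add_edge(A, F). Edges now: 11
Op 12: add_edge(C, D). Edges now: 12
Compute levels (Kahn BFS):
  sources (in-degree 0): A, E
  process A: level=0
    A->B: in-degree(B)=0, level(B)=1, enqueue
    A->C: in-degree(C)=2, level(C)>=1
    A->D: in-degree(D)=2, level(D)>=1
    A->F: in-degree(F)=4, level(F)>=1
  process E: level=0
    E->C: in-degree(C)=1, level(C)>=1
    E->D: in-degree(D)=1, level(D)>=1
    E->F: in-degree(F)=3, level(F)>=1
  process B: level=1
    B->C: in-degree(C)=0, level(C)=2, enqueue
    B->F: in-degree(F)=2, level(F)>=2
  process C: level=2
    C->D: in-degree(D)=0, level(D)=3, enqueue
    C->F: in-degree(F)=1, level(F)>=3
  process D: level=3
    D->F: in-degree(F)=0, level(F)=4, enqueue
  process F: level=4
All levels: A:0, B:1, C:2, D:3, E:0, F:4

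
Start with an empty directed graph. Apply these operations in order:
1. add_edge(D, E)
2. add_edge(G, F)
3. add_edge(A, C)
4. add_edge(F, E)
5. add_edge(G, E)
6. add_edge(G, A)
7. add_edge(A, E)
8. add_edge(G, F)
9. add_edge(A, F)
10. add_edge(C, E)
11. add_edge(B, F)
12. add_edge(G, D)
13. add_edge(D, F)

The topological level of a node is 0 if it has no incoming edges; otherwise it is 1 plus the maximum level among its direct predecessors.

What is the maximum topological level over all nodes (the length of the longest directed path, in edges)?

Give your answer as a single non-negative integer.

Op 1: add_edge(D, E). Edges now: 1
Op 2: add_edge(G, F). Edges now: 2
Op 3: add_edge(A, C). Edges now: 3
Op 4: add_edge(F, E). Edges now: 4
Op 5: add_edge(G, E). Edges now: 5
Op 6: add_edge(G, A). Edges now: 6
Op 7: add_edge(A, E). Edges now: 7
Op 8: add_edge(G, F) (duplicate, no change). Edges now: 7
Op 9: add_edge(A, F). Edges now: 8
Op 10: add_edge(C, E). Edges now: 9
Op 11: add_edge(B, F). Edges now: 10
Op 12: add_edge(G, D). Edges now: 11
Op 13: add_edge(D, F). Edges now: 12
Compute levels (Kahn BFS):
  sources (in-degree 0): B, G
  process B: level=0
    B->F: in-degree(F)=3, level(F)>=1
  process G: level=0
    G->A: in-degree(A)=0, level(A)=1, enqueue
    G->D: in-degree(D)=0, level(D)=1, enqueue
    G->E: in-degree(E)=4, level(E)>=1
    G->F: in-degree(F)=2, level(F)>=1
  process A: level=1
    A->C: in-degree(C)=0, level(C)=2, enqueue
    A->E: in-degree(E)=3, level(E)>=2
    A->F: in-degree(F)=1, level(F)>=2
  process D: level=1
    D->E: in-degree(E)=2, level(E)>=2
    D->F: in-degree(F)=0, level(F)=2, enqueue
  process C: level=2
    C->E: in-degree(E)=1, level(E)>=3
  process F: level=2
    F->E: in-degree(E)=0, level(E)=3, enqueue
  process E: level=3
All levels: A:1, B:0, C:2, D:1, E:3, F:2, G:0
max level = 3

Answer: 3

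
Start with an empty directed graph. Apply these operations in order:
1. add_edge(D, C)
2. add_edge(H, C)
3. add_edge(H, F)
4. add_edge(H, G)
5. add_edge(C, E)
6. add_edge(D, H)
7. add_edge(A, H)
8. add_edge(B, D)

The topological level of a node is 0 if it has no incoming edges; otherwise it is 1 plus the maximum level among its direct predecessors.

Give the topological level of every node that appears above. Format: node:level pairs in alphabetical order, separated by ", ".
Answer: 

Op 1: add_edge(D, C). Edges now: 1
Op 2: add_edge(H, C). Edges now: 2
Op 3: add_edge(H, F). Edges now: 3
Op 4: add_edge(H, G). Edges now: 4
Op 5: add_edge(C, E). Edges now: 5
Op 6: add_edge(D, H). Edges now: 6
Op 7: add_edge(A, H). Edges now: 7
Op 8: add_edge(B, D). Edges now: 8
Compute levels (Kahn BFS):
  sources (in-degree 0): A, B
  process A: level=0
    A->H: in-degree(H)=1, level(H)>=1
  process B: level=0
    B->D: in-degree(D)=0, level(D)=1, enqueue
  process D: level=1
    D->C: in-degree(C)=1, level(C)>=2
    D->H: in-degree(H)=0, level(H)=2, enqueue
  process H: level=2
    H->C: in-degree(C)=0, level(C)=3, enqueue
    H->F: in-degree(F)=0, level(F)=3, enqueue
    H->G: in-degree(G)=0, level(G)=3, enqueue
  process C: level=3
    C->E: in-degree(E)=0, level(E)=4, enqueue
  process F: level=3
  process G: level=3
  process E: level=4
All levels: A:0, B:0, C:3, D:1, E:4, F:3, G:3, H:2

Answer: A:0, B:0, C:3, D:1, E:4, F:3, G:3, H:2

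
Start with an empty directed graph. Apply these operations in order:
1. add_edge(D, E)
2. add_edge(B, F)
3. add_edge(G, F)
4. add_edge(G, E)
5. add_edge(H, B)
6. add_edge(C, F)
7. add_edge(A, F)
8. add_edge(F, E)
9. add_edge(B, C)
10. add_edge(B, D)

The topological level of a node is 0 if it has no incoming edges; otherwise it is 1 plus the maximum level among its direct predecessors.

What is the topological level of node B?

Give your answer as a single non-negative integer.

Op 1: add_edge(D, E). Edges now: 1
Op 2: add_edge(B, F). Edges now: 2
Op 3: add_edge(G, F). Edges now: 3
Op 4: add_edge(G, E). Edges now: 4
Op 5: add_edge(H, B). Edges now: 5
Op 6: add_edge(C, F). Edges now: 6
Op 7: add_edge(A, F). Edges now: 7
Op 8: add_edge(F, E). Edges now: 8
Op 9: add_edge(B, C). Edges now: 9
Op 10: add_edge(B, D). Edges now: 10
Compute levels (Kahn BFS):
  sources (in-degree 0): A, G, H
  process A: level=0
    A->F: in-degree(F)=3, level(F)>=1
  process G: level=0
    G->E: in-degree(E)=2, level(E)>=1
    G->F: in-degree(F)=2, level(F)>=1
  process H: level=0
    H->B: in-degree(B)=0, level(B)=1, enqueue
  process B: level=1
    B->C: in-degree(C)=0, level(C)=2, enqueue
    B->D: in-degree(D)=0, level(D)=2, enqueue
    B->F: in-degree(F)=1, level(F)>=2
  process C: level=2
    C->F: in-degree(F)=0, level(F)=3, enqueue
  process D: level=2
    D->E: in-degree(E)=1, level(E)>=3
  process F: level=3
    F->E: in-degree(E)=0, level(E)=4, enqueue
  process E: level=4
All levels: A:0, B:1, C:2, D:2, E:4, F:3, G:0, H:0
level(B) = 1

Answer: 1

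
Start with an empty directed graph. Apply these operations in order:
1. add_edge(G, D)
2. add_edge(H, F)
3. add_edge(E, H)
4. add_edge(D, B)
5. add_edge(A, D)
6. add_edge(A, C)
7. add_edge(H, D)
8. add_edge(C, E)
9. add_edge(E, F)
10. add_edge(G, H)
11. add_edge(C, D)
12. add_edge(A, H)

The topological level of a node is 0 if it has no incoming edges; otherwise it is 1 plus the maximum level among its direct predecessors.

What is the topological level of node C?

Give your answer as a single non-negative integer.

Answer: 1

Derivation:
Op 1: add_edge(G, D). Edges now: 1
Op 2: add_edge(H, F). Edges now: 2
Op 3: add_edge(E, H). Edges now: 3
Op 4: add_edge(D, B). Edges now: 4
Op 5: add_edge(A, D). Edges now: 5
Op 6: add_edge(A, C). Edges now: 6
Op 7: add_edge(H, D). Edges now: 7
Op 8: add_edge(C, E). Edges now: 8
Op 9: add_edge(E, F). Edges now: 9
Op 10: add_edge(G, H). Edges now: 10
Op 11: add_edge(C, D). Edges now: 11
Op 12: add_edge(A, H). Edges now: 12
Compute levels (Kahn BFS):
  sources (in-degree 0): A, G
  process A: level=0
    A->C: in-degree(C)=0, level(C)=1, enqueue
    A->D: in-degree(D)=3, level(D)>=1
    A->H: in-degree(H)=2, level(H)>=1
  process G: level=0
    G->D: in-degree(D)=2, level(D)>=1
    G->H: in-degree(H)=1, level(H)>=1
  process C: level=1
    C->D: in-degree(D)=1, level(D)>=2
    C->E: in-degree(E)=0, level(E)=2, enqueue
  process E: level=2
    E->F: in-degree(F)=1, level(F)>=3
    E->H: in-degree(H)=0, level(H)=3, enqueue
  process H: level=3
    H->D: in-degree(D)=0, level(D)=4, enqueue
    H->F: in-degree(F)=0, level(F)=4, enqueue
  process D: level=4
    D->B: in-degree(B)=0, level(B)=5, enqueue
  process F: level=4
  process B: level=5
All levels: A:0, B:5, C:1, D:4, E:2, F:4, G:0, H:3
level(C) = 1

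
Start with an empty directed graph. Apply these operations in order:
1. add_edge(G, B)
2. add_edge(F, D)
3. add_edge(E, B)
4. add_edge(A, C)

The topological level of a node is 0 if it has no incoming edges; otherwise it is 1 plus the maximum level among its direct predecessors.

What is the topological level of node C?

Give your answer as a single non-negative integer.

Answer: 1

Derivation:
Op 1: add_edge(G, B). Edges now: 1
Op 2: add_edge(F, D). Edges now: 2
Op 3: add_edge(E, B). Edges now: 3
Op 4: add_edge(A, C). Edges now: 4
Compute levels (Kahn BFS):
  sources (in-degree 0): A, E, F, G
  process A: level=0
    A->C: in-degree(C)=0, level(C)=1, enqueue
  process E: level=0
    E->B: in-degree(B)=1, level(B)>=1
  process F: level=0
    F->D: in-degree(D)=0, level(D)=1, enqueue
  process G: level=0
    G->B: in-degree(B)=0, level(B)=1, enqueue
  process C: level=1
  process D: level=1
  process B: level=1
All levels: A:0, B:1, C:1, D:1, E:0, F:0, G:0
level(C) = 1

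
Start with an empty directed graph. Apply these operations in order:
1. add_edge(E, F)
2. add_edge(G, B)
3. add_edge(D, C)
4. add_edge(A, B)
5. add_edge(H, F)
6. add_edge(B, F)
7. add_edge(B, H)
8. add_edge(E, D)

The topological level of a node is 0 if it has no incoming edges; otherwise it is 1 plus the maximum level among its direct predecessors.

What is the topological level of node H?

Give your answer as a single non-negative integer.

Op 1: add_edge(E, F). Edges now: 1
Op 2: add_edge(G, B). Edges now: 2
Op 3: add_edge(D, C). Edges now: 3
Op 4: add_edge(A, B). Edges now: 4
Op 5: add_edge(H, F). Edges now: 5
Op 6: add_edge(B, F). Edges now: 6
Op 7: add_edge(B, H). Edges now: 7
Op 8: add_edge(E, D). Edges now: 8
Compute levels (Kahn BFS):
  sources (in-degree 0): A, E, G
  process A: level=0
    A->B: in-degree(B)=1, level(B)>=1
  process E: level=0
    E->D: in-degree(D)=0, level(D)=1, enqueue
    E->F: in-degree(F)=2, level(F)>=1
  process G: level=0
    G->B: in-degree(B)=0, level(B)=1, enqueue
  process D: level=1
    D->C: in-degree(C)=0, level(C)=2, enqueue
  process B: level=1
    B->F: in-degree(F)=1, level(F)>=2
    B->H: in-degree(H)=0, level(H)=2, enqueue
  process C: level=2
  process H: level=2
    H->F: in-degree(F)=0, level(F)=3, enqueue
  process F: level=3
All levels: A:0, B:1, C:2, D:1, E:0, F:3, G:0, H:2
level(H) = 2

Answer: 2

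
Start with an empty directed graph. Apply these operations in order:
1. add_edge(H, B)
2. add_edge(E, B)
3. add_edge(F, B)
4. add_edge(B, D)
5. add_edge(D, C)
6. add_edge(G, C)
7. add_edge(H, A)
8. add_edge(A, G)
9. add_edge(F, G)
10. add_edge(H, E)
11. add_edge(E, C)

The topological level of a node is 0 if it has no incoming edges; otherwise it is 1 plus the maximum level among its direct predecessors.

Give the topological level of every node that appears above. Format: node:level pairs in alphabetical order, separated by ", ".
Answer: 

Op 1: add_edge(H, B). Edges now: 1
Op 2: add_edge(E, B). Edges now: 2
Op 3: add_edge(F, B). Edges now: 3
Op 4: add_edge(B, D). Edges now: 4
Op 5: add_edge(D, C). Edges now: 5
Op 6: add_edge(G, C). Edges now: 6
Op 7: add_edge(H, A). Edges now: 7
Op 8: add_edge(A, G). Edges now: 8
Op 9: add_edge(F, G). Edges now: 9
Op 10: add_edge(H, E). Edges now: 10
Op 11: add_edge(E, C). Edges now: 11
Compute levels (Kahn BFS):
  sources (in-degree 0): F, H
  process F: level=0
    F->B: in-degree(B)=2, level(B)>=1
    F->G: in-degree(G)=1, level(G)>=1
  process H: level=0
    H->A: in-degree(A)=0, level(A)=1, enqueue
    H->B: in-degree(B)=1, level(B)>=1
    H->E: in-degree(E)=0, level(E)=1, enqueue
  process A: level=1
    A->G: in-degree(G)=0, level(G)=2, enqueue
  process E: level=1
    E->B: in-degree(B)=0, level(B)=2, enqueue
    E->C: in-degree(C)=2, level(C)>=2
  process G: level=2
    G->C: in-degree(C)=1, level(C)>=3
  process B: level=2
    B->D: in-degree(D)=0, level(D)=3, enqueue
  process D: level=3
    D->C: in-degree(C)=0, level(C)=4, enqueue
  process C: level=4
All levels: A:1, B:2, C:4, D:3, E:1, F:0, G:2, H:0

Answer: A:1, B:2, C:4, D:3, E:1, F:0, G:2, H:0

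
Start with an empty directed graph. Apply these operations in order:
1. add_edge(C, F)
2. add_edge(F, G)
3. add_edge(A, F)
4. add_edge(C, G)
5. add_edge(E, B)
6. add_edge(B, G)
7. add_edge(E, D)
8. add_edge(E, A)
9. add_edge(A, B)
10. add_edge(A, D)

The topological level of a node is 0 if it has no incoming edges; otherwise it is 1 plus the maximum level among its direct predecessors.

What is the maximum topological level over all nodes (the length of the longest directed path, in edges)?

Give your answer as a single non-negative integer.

Op 1: add_edge(C, F). Edges now: 1
Op 2: add_edge(F, G). Edges now: 2
Op 3: add_edge(A, F). Edges now: 3
Op 4: add_edge(C, G). Edges now: 4
Op 5: add_edge(E, B). Edges now: 5
Op 6: add_edge(B, G). Edges now: 6
Op 7: add_edge(E, D). Edges now: 7
Op 8: add_edge(E, A). Edges now: 8
Op 9: add_edge(A, B). Edges now: 9
Op 10: add_edge(A, D). Edges now: 10
Compute levels (Kahn BFS):
  sources (in-degree 0): C, E
  process C: level=0
    C->F: in-degree(F)=1, level(F)>=1
    C->G: in-degree(G)=2, level(G)>=1
  process E: level=0
    E->A: in-degree(A)=0, level(A)=1, enqueue
    E->B: in-degree(B)=1, level(B)>=1
    E->D: in-degree(D)=1, level(D)>=1
  process A: level=1
    A->B: in-degree(B)=0, level(B)=2, enqueue
    A->D: in-degree(D)=0, level(D)=2, enqueue
    A->F: in-degree(F)=0, level(F)=2, enqueue
  process B: level=2
    B->G: in-degree(G)=1, level(G)>=3
  process D: level=2
  process F: level=2
    F->G: in-degree(G)=0, level(G)=3, enqueue
  process G: level=3
All levels: A:1, B:2, C:0, D:2, E:0, F:2, G:3
max level = 3

Answer: 3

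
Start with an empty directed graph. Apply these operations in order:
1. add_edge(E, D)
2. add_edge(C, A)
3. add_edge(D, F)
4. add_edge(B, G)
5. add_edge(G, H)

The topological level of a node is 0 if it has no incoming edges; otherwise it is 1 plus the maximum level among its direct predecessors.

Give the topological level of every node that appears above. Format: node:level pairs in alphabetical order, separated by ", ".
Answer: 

Op 1: add_edge(E, D). Edges now: 1
Op 2: add_edge(C, A). Edges now: 2
Op 3: add_edge(D, F). Edges now: 3
Op 4: add_edge(B, G). Edges now: 4
Op 5: add_edge(G, H). Edges now: 5
Compute levels (Kahn BFS):
  sources (in-degree 0): B, C, E
  process B: level=0
    B->G: in-degree(G)=0, level(G)=1, enqueue
  process C: level=0
    C->A: in-degree(A)=0, level(A)=1, enqueue
  process E: level=0
    E->D: in-degree(D)=0, level(D)=1, enqueue
  process G: level=1
    G->H: in-degree(H)=0, level(H)=2, enqueue
  process A: level=1
  process D: level=1
    D->F: in-degree(F)=0, level(F)=2, enqueue
  process H: level=2
  process F: level=2
All levels: A:1, B:0, C:0, D:1, E:0, F:2, G:1, H:2

Answer: A:1, B:0, C:0, D:1, E:0, F:2, G:1, H:2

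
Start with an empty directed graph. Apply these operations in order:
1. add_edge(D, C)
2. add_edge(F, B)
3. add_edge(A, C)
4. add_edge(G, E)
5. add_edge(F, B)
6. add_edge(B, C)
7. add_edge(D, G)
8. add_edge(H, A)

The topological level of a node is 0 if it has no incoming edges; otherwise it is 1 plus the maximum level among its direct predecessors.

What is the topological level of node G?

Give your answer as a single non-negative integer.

Op 1: add_edge(D, C). Edges now: 1
Op 2: add_edge(F, B). Edges now: 2
Op 3: add_edge(A, C). Edges now: 3
Op 4: add_edge(G, E). Edges now: 4
Op 5: add_edge(F, B) (duplicate, no change). Edges now: 4
Op 6: add_edge(B, C). Edges now: 5
Op 7: add_edge(D, G). Edges now: 6
Op 8: add_edge(H, A). Edges now: 7
Compute levels (Kahn BFS):
  sources (in-degree 0): D, F, H
  process D: level=0
    D->C: in-degree(C)=2, level(C)>=1
    D->G: in-degree(G)=0, level(G)=1, enqueue
  process F: level=0
    F->B: in-degree(B)=0, level(B)=1, enqueue
  process H: level=0
    H->A: in-degree(A)=0, level(A)=1, enqueue
  process G: level=1
    G->E: in-degree(E)=0, level(E)=2, enqueue
  process B: level=1
    B->C: in-degree(C)=1, level(C)>=2
  process A: level=1
    A->C: in-degree(C)=0, level(C)=2, enqueue
  process E: level=2
  process C: level=2
All levels: A:1, B:1, C:2, D:0, E:2, F:0, G:1, H:0
level(G) = 1

Answer: 1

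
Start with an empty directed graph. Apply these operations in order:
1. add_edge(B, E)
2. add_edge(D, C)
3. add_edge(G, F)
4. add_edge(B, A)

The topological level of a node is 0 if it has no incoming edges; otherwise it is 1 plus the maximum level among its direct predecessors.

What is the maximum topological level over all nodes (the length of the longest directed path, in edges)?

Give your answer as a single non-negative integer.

Op 1: add_edge(B, E). Edges now: 1
Op 2: add_edge(D, C). Edges now: 2
Op 3: add_edge(G, F). Edges now: 3
Op 4: add_edge(B, A). Edges now: 4
Compute levels (Kahn BFS):
  sources (in-degree 0): B, D, G
  process B: level=0
    B->A: in-degree(A)=0, level(A)=1, enqueue
    B->E: in-degree(E)=0, level(E)=1, enqueue
  process D: level=0
    D->C: in-degree(C)=0, level(C)=1, enqueue
  process G: level=0
    G->F: in-degree(F)=0, level(F)=1, enqueue
  process A: level=1
  process E: level=1
  process C: level=1
  process F: level=1
All levels: A:1, B:0, C:1, D:0, E:1, F:1, G:0
max level = 1

Answer: 1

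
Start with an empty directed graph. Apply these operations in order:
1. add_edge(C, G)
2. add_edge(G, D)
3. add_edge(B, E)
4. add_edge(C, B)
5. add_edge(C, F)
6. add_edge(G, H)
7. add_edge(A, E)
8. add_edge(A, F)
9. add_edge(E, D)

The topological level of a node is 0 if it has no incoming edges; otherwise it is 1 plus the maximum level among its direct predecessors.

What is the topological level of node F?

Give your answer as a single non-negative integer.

Answer: 1

Derivation:
Op 1: add_edge(C, G). Edges now: 1
Op 2: add_edge(G, D). Edges now: 2
Op 3: add_edge(B, E). Edges now: 3
Op 4: add_edge(C, B). Edges now: 4
Op 5: add_edge(C, F). Edges now: 5
Op 6: add_edge(G, H). Edges now: 6
Op 7: add_edge(A, E). Edges now: 7
Op 8: add_edge(A, F). Edges now: 8
Op 9: add_edge(E, D). Edges now: 9
Compute levels (Kahn BFS):
  sources (in-degree 0): A, C
  process A: level=0
    A->E: in-degree(E)=1, level(E)>=1
    A->F: in-degree(F)=1, level(F)>=1
  process C: level=0
    C->B: in-degree(B)=0, level(B)=1, enqueue
    C->F: in-degree(F)=0, level(F)=1, enqueue
    C->G: in-degree(G)=0, level(G)=1, enqueue
  process B: level=1
    B->E: in-degree(E)=0, level(E)=2, enqueue
  process F: level=1
  process G: level=1
    G->D: in-degree(D)=1, level(D)>=2
    G->H: in-degree(H)=0, level(H)=2, enqueue
  process E: level=2
    E->D: in-degree(D)=0, level(D)=3, enqueue
  process H: level=2
  process D: level=3
All levels: A:0, B:1, C:0, D:3, E:2, F:1, G:1, H:2
level(F) = 1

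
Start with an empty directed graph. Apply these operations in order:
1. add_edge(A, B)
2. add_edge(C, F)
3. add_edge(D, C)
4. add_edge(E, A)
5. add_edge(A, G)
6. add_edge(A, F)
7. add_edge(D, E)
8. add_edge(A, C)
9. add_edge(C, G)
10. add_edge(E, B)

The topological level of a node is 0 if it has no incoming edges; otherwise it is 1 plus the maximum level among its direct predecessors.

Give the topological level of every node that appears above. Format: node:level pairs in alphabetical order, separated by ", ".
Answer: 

Op 1: add_edge(A, B). Edges now: 1
Op 2: add_edge(C, F). Edges now: 2
Op 3: add_edge(D, C). Edges now: 3
Op 4: add_edge(E, A). Edges now: 4
Op 5: add_edge(A, G). Edges now: 5
Op 6: add_edge(A, F). Edges now: 6
Op 7: add_edge(D, E). Edges now: 7
Op 8: add_edge(A, C). Edges now: 8
Op 9: add_edge(C, G). Edges now: 9
Op 10: add_edge(E, B). Edges now: 10
Compute levels (Kahn BFS):
  sources (in-degree 0): D
  process D: level=0
    D->C: in-degree(C)=1, level(C)>=1
    D->E: in-degree(E)=0, level(E)=1, enqueue
  process E: level=1
    E->A: in-degree(A)=0, level(A)=2, enqueue
    E->B: in-degree(B)=1, level(B)>=2
  process A: level=2
    A->B: in-degree(B)=0, level(B)=3, enqueue
    A->C: in-degree(C)=0, level(C)=3, enqueue
    A->F: in-degree(F)=1, level(F)>=3
    A->G: in-degree(G)=1, level(G)>=3
  process B: level=3
  process C: level=3
    C->F: in-degree(F)=0, level(F)=4, enqueue
    C->G: in-degree(G)=0, level(G)=4, enqueue
  process F: level=4
  process G: level=4
All levels: A:2, B:3, C:3, D:0, E:1, F:4, G:4

Answer: A:2, B:3, C:3, D:0, E:1, F:4, G:4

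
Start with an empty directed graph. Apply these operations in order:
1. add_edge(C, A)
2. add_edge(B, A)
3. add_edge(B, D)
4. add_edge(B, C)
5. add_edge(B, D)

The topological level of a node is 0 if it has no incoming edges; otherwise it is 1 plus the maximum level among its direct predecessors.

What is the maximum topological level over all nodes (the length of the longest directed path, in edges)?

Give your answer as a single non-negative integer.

Op 1: add_edge(C, A). Edges now: 1
Op 2: add_edge(B, A). Edges now: 2
Op 3: add_edge(B, D). Edges now: 3
Op 4: add_edge(B, C). Edges now: 4
Op 5: add_edge(B, D) (duplicate, no change). Edges now: 4
Compute levels (Kahn BFS):
  sources (in-degree 0): B
  process B: level=0
    B->A: in-degree(A)=1, level(A)>=1
    B->C: in-degree(C)=0, level(C)=1, enqueue
    B->D: in-degree(D)=0, level(D)=1, enqueue
  process C: level=1
    C->A: in-degree(A)=0, level(A)=2, enqueue
  process D: level=1
  process A: level=2
All levels: A:2, B:0, C:1, D:1
max level = 2

Answer: 2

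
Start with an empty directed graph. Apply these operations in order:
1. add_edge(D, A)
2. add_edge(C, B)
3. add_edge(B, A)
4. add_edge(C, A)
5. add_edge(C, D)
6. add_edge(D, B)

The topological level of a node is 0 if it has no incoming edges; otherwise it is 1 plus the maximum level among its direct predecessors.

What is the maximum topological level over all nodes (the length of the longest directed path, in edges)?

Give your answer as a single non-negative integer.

Answer: 3

Derivation:
Op 1: add_edge(D, A). Edges now: 1
Op 2: add_edge(C, B). Edges now: 2
Op 3: add_edge(B, A). Edges now: 3
Op 4: add_edge(C, A). Edges now: 4
Op 5: add_edge(C, D). Edges now: 5
Op 6: add_edge(D, B). Edges now: 6
Compute levels (Kahn BFS):
  sources (in-degree 0): C
  process C: level=0
    C->A: in-degree(A)=2, level(A)>=1
    C->B: in-degree(B)=1, level(B)>=1
    C->D: in-degree(D)=0, level(D)=1, enqueue
  process D: level=1
    D->A: in-degree(A)=1, level(A)>=2
    D->B: in-degree(B)=0, level(B)=2, enqueue
  process B: level=2
    B->A: in-degree(A)=0, level(A)=3, enqueue
  process A: level=3
All levels: A:3, B:2, C:0, D:1
max level = 3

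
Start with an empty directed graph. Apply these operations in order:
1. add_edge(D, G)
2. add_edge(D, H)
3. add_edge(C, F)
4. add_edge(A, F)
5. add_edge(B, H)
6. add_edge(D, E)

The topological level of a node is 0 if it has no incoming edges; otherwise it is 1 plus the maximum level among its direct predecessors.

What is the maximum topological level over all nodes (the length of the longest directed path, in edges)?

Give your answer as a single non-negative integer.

Op 1: add_edge(D, G). Edges now: 1
Op 2: add_edge(D, H). Edges now: 2
Op 3: add_edge(C, F). Edges now: 3
Op 4: add_edge(A, F). Edges now: 4
Op 5: add_edge(B, H). Edges now: 5
Op 6: add_edge(D, E). Edges now: 6
Compute levels (Kahn BFS):
  sources (in-degree 0): A, B, C, D
  process A: level=0
    A->F: in-degree(F)=1, level(F)>=1
  process B: level=0
    B->H: in-degree(H)=1, level(H)>=1
  process C: level=0
    C->F: in-degree(F)=0, level(F)=1, enqueue
  process D: level=0
    D->E: in-degree(E)=0, level(E)=1, enqueue
    D->G: in-degree(G)=0, level(G)=1, enqueue
    D->H: in-degree(H)=0, level(H)=1, enqueue
  process F: level=1
  process E: level=1
  process G: level=1
  process H: level=1
All levels: A:0, B:0, C:0, D:0, E:1, F:1, G:1, H:1
max level = 1

Answer: 1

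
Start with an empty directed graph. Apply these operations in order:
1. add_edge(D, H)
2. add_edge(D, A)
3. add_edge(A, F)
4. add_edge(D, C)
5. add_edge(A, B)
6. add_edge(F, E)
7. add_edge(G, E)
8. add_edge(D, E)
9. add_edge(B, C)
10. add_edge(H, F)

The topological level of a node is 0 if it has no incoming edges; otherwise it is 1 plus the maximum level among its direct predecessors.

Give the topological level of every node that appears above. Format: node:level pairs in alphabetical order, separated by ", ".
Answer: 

Op 1: add_edge(D, H). Edges now: 1
Op 2: add_edge(D, A). Edges now: 2
Op 3: add_edge(A, F). Edges now: 3
Op 4: add_edge(D, C). Edges now: 4
Op 5: add_edge(A, B). Edges now: 5
Op 6: add_edge(F, E). Edges now: 6
Op 7: add_edge(G, E). Edges now: 7
Op 8: add_edge(D, E). Edges now: 8
Op 9: add_edge(B, C). Edges now: 9
Op 10: add_edge(H, F). Edges now: 10
Compute levels (Kahn BFS):
  sources (in-degree 0): D, G
  process D: level=0
    D->A: in-degree(A)=0, level(A)=1, enqueue
    D->C: in-degree(C)=1, level(C)>=1
    D->E: in-degree(E)=2, level(E)>=1
    D->H: in-degree(H)=0, level(H)=1, enqueue
  process G: level=0
    G->E: in-degree(E)=1, level(E)>=1
  process A: level=1
    A->B: in-degree(B)=0, level(B)=2, enqueue
    A->F: in-degree(F)=1, level(F)>=2
  process H: level=1
    H->F: in-degree(F)=0, level(F)=2, enqueue
  process B: level=2
    B->C: in-degree(C)=0, level(C)=3, enqueue
  process F: level=2
    F->E: in-degree(E)=0, level(E)=3, enqueue
  process C: level=3
  process E: level=3
All levels: A:1, B:2, C:3, D:0, E:3, F:2, G:0, H:1

Answer: A:1, B:2, C:3, D:0, E:3, F:2, G:0, H:1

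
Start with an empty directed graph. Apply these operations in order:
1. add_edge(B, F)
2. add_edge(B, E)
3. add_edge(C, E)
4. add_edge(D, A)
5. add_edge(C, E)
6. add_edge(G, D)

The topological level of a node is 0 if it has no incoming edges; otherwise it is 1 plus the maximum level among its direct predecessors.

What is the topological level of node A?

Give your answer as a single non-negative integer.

Answer: 2

Derivation:
Op 1: add_edge(B, F). Edges now: 1
Op 2: add_edge(B, E). Edges now: 2
Op 3: add_edge(C, E). Edges now: 3
Op 4: add_edge(D, A). Edges now: 4
Op 5: add_edge(C, E) (duplicate, no change). Edges now: 4
Op 6: add_edge(G, D). Edges now: 5
Compute levels (Kahn BFS):
  sources (in-degree 0): B, C, G
  process B: level=0
    B->E: in-degree(E)=1, level(E)>=1
    B->F: in-degree(F)=0, level(F)=1, enqueue
  process C: level=0
    C->E: in-degree(E)=0, level(E)=1, enqueue
  process G: level=0
    G->D: in-degree(D)=0, level(D)=1, enqueue
  process F: level=1
  process E: level=1
  process D: level=1
    D->A: in-degree(A)=0, level(A)=2, enqueue
  process A: level=2
All levels: A:2, B:0, C:0, D:1, E:1, F:1, G:0
level(A) = 2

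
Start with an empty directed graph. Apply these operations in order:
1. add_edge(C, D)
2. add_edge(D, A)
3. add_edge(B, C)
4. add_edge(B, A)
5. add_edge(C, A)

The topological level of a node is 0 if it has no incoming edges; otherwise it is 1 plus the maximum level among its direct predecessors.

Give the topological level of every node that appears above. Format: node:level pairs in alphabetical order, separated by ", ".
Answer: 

Op 1: add_edge(C, D). Edges now: 1
Op 2: add_edge(D, A). Edges now: 2
Op 3: add_edge(B, C). Edges now: 3
Op 4: add_edge(B, A). Edges now: 4
Op 5: add_edge(C, A). Edges now: 5
Compute levels (Kahn BFS):
  sources (in-degree 0): B
  process B: level=0
    B->A: in-degree(A)=2, level(A)>=1
    B->C: in-degree(C)=0, level(C)=1, enqueue
  process C: level=1
    C->A: in-degree(A)=1, level(A)>=2
    C->D: in-degree(D)=0, level(D)=2, enqueue
  process D: level=2
    D->A: in-degree(A)=0, level(A)=3, enqueue
  process A: level=3
All levels: A:3, B:0, C:1, D:2

Answer: A:3, B:0, C:1, D:2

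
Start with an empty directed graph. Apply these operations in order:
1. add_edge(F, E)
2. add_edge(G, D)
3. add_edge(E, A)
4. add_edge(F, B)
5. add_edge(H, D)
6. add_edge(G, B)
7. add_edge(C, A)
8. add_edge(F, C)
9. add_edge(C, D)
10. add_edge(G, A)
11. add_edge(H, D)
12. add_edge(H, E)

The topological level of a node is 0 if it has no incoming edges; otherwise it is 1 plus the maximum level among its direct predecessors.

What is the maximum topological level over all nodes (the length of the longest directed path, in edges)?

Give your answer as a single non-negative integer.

Answer: 2

Derivation:
Op 1: add_edge(F, E). Edges now: 1
Op 2: add_edge(G, D). Edges now: 2
Op 3: add_edge(E, A). Edges now: 3
Op 4: add_edge(F, B). Edges now: 4
Op 5: add_edge(H, D). Edges now: 5
Op 6: add_edge(G, B). Edges now: 6
Op 7: add_edge(C, A). Edges now: 7
Op 8: add_edge(F, C). Edges now: 8
Op 9: add_edge(C, D). Edges now: 9
Op 10: add_edge(G, A). Edges now: 10
Op 11: add_edge(H, D) (duplicate, no change). Edges now: 10
Op 12: add_edge(H, E). Edges now: 11
Compute levels (Kahn BFS):
  sources (in-degree 0): F, G, H
  process F: level=0
    F->B: in-degree(B)=1, level(B)>=1
    F->C: in-degree(C)=0, level(C)=1, enqueue
    F->E: in-degree(E)=1, level(E)>=1
  process G: level=0
    G->A: in-degree(A)=2, level(A)>=1
    G->B: in-degree(B)=0, level(B)=1, enqueue
    G->D: in-degree(D)=2, level(D)>=1
  process H: level=0
    H->D: in-degree(D)=1, level(D)>=1
    H->E: in-degree(E)=0, level(E)=1, enqueue
  process C: level=1
    C->A: in-degree(A)=1, level(A)>=2
    C->D: in-degree(D)=0, level(D)=2, enqueue
  process B: level=1
  process E: level=1
    E->A: in-degree(A)=0, level(A)=2, enqueue
  process D: level=2
  process A: level=2
All levels: A:2, B:1, C:1, D:2, E:1, F:0, G:0, H:0
max level = 2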